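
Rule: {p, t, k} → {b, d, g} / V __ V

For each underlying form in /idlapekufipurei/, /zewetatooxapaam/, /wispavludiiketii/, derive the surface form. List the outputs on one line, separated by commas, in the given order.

idlabegufiburei, zewedadooxabaam, wispavludiigedii

/idlapekufipurei/: /p/ is a voiceless stop between vowels /a/ and /e/, so it voices to [b]. /k/ is a voiceless stop between vowels /e/ and /u/, so it voices to [g]. /p/ is a voiceless stop between vowels /i/ and /u/, so it voices to [b]. → [idlabegufiburei].
/zewetatooxapaam/: /t/ is a voiceless stop between vowels /e/ and /a/, so it voices to [d]. /t/ is a voiceless stop between vowels /a/ and /o/, so it voices to [d]. /p/ is a voiceless stop between vowels /a/ and /a/, so it voices to [b]. → [zewedadooxabaam].
/wispavludiiketii/: /k/ is a voiceless stop between vowels /i/ and /e/, so it voices to [g]. /t/ is a voiceless stop between vowels /e/ and /i/, so it voices to [d]. → [wispavludiigedii].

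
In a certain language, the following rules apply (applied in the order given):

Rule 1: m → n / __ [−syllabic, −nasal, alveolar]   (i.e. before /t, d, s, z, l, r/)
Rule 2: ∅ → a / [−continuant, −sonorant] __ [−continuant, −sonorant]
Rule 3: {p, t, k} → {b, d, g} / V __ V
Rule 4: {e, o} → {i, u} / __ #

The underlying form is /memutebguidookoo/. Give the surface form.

memudebaguidoogou

Rule 1 (nasal place assimilation): no segment meets the environment; /memutebguidookoo/ is unchanged.
Rule 2 (stop-cluster a-epenthesis): /b/ and /g/ form a stop–stop cluster, so [a] is inserted between them. /memutebguidookoo/ → memutebaguidookoo.
Rule 3 (intervocalic voicing): /t/ is a voiceless stop between vowels /u/ and /e/, so it voices to [d]. /k/ is a voiceless stop between vowels /o/ and /o/, so it voices to [g]. /memutebaguidookoo/ → memudebaguidoogoo.
Rule 4 (final vowel raising): /o/ is a mid vowel in word-final position, so it raises to [u]. /memudebaguidoogoo/ → memudebaguidoogou.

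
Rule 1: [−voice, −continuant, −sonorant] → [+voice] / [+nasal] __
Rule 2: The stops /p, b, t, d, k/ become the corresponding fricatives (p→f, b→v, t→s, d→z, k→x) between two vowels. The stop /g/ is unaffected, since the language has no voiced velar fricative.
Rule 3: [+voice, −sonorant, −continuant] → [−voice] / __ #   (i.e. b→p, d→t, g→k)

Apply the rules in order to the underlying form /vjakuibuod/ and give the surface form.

vjaxuivuot

Rule 1 (post-nasal voicing): no segment meets the environment; /vjakuibuod/ is unchanged.
Rule 2 (intervocalic spirantization): /k/ is a stop between vowels /a/ and /u/, so it spirantizes to the fricative [x]. /b/ is a stop between vowels /i/ and /u/, so it spirantizes to the fricative [v]. /vjakuibuod/ → vjaxuivuod.
Rule 3 (final devoicing): /d/ is a voiced stop in word-final position, so it devoices to [t]. /vjaxuivuod/ → vjaxuivuot.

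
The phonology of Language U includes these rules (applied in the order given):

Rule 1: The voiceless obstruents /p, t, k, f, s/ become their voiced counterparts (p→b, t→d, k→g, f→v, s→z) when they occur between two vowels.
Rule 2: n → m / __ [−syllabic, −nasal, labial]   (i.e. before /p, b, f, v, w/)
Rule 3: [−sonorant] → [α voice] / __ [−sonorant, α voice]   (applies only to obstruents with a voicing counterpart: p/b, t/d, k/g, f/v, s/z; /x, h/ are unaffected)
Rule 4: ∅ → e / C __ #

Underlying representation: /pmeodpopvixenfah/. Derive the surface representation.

Rule 1 (intervocalic voicing): no segment meets the environment; /pmeodpopvixenfah/ is unchanged.
Rule 2 (nasal place assimilation): /n/ precedes the labial consonant /f/, so it assimilates in place to [m]. /pmeodpopvixenfah/ → pmeodpopvixemfah.
Rule 3 (regressive voicing assimilation): /d/ precedes the voiceless obstruent /p/, so it devoices to [t] by assimilation. /p/ precedes the voiced obstruent /v/, so it voices to [b] by assimilation. /pmeodpopvixemfah/ → pmeotpobvixemfah.
Rule 4 (final e-epenthesis): the form ends in the consonant /h/, so [e] is inserted word-finally. /pmeotpobvixemfah/ → pmeotpobvixemfahe.

pmeotpobvixemfahe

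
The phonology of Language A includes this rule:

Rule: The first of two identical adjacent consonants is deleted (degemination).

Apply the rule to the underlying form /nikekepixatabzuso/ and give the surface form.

nikekepixatabzuso

No segment of /nikekepixatabzuso/ meets the structural description of the rule, so the form surfaces unchanged.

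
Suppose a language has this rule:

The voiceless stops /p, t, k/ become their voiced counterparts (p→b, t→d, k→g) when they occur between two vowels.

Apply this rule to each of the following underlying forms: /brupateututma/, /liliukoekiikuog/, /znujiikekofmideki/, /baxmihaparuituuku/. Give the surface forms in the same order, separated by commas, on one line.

brubadeudutma, liliugoegiiguog, znujiigegofmidegi, baxmihabaruiduugu

/brupateututma/: /p/ is a voiceless stop between vowels /u/ and /a/, so it voices to [b]. /t/ is a voiceless stop between vowels /a/ and /e/, so it voices to [d]. /t/ is a voiceless stop between vowels /u/ and /u/, so it voices to [d]. → [brubadeudutma].
/liliukoekiikuog/: /k/ is a voiceless stop between vowels /u/ and /o/, so it voices to [g]. /k/ is a voiceless stop between vowels /e/ and /i/, so it voices to [g]. /k/ is a voiceless stop between vowels /i/ and /u/, so it voices to [g]. → [liliugoegiiguog].
/znujiikekofmideki/: /k/ is a voiceless stop between vowels /i/ and /e/, so it voices to [g]. /k/ is a voiceless stop between vowels /e/ and /o/, so it voices to [g]. /k/ is a voiceless stop between vowels /e/ and /i/, so it voices to [g]. → [znujiigegofmidegi].
/baxmihaparuituuku/: /p/ is a voiceless stop between vowels /a/ and /a/, so it voices to [b]. /t/ is a voiceless stop between vowels /i/ and /u/, so it voices to [d]. /k/ is a voiceless stop between vowels /u/ and /u/, so it voices to [g]. → [baxmihabaruiduugu].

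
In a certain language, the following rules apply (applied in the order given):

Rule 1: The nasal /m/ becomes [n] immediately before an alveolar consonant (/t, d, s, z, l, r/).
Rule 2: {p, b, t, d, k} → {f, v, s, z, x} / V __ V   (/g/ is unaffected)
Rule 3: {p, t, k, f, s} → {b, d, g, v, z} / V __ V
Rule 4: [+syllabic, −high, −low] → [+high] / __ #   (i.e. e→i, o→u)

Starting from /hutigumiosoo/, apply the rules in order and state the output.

huzigumiozou

Rule 1 (nasal place assimilation): no segment meets the environment; /hutigumiosoo/ is unchanged.
Rule 2 (intervocalic spirantization): /t/ is a stop between vowels /u/ and /i/, so it spirantizes to the fricative [s]. /hutigumiosoo/ → husigumiosoo.
Rule 3 (intervocalic voicing): /s/ is a voiceless obstruent between vowels /u/ and /i/, so it voices to [z]. /s/ is a voiceless obstruent between vowels /o/ and /o/, so it voices to [z]. /husigumiosoo/ → huzigumiozoo.
Rule 4 (final vowel raising): /o/ is a mid vowel in word-final position, so it raises to [u]. /huzigumiozoo/ → huzigumiozou.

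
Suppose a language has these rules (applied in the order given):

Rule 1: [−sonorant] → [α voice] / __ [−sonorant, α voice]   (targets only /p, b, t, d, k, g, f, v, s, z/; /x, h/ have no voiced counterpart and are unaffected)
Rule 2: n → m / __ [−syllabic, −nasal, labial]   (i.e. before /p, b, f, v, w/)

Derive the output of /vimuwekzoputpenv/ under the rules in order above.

vimuwegzoputpemv

Rule 1 (regressive voicing assimilation): /k/ precedes the voiced obstruent /z/, so it voices to [g] by assimilation. /vimuwekzoputpenv/ → vimuwegzoputpenv.
Rule 2 (nasal place assimilation): /n/ precedes the labial consonant /v/, so it assimilates in place to [m]. /vimuwegzoputpenv/ → vimuwegzoputpemv.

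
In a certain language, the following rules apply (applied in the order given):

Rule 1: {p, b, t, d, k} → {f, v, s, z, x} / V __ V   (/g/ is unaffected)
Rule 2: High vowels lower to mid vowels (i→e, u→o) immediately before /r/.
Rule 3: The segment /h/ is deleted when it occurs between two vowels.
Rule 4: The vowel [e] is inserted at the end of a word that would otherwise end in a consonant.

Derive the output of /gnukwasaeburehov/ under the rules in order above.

gnukwasaevoreove

Rule 1 (intervocalic spirantization): /b/ is a stop between vowels /e/ and /u/, so it spirantizes to the fricative [v]. /gnukwasaeburehov/ → gnukwasaevurehov.
Rule 2 (pre-rhotic lowering): /u/ is a high vowel immediately before /r/, so it lowers to [o]. /gnukwasaevurehov/ → gnukwasaevorehov.
Rule 3 (intervocalic h-deletion): /h/ occurs between vowels /e/ and /o/, so it deletes. /gnukwasaevorehov/ → gnukwasaevoreov.
Rule 4 (final e-epenthesis): the form ends in the consonant /v/, so [e] is inserted word-finally. /gnukwasaevoreov/ → gnukwasaevoreove.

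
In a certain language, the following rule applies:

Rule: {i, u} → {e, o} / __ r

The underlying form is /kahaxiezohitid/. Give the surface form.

kahaxiezohitid

No segment of /kahaxiezohitid/ meets the structural description of the rule, so the form surfaces unchanged.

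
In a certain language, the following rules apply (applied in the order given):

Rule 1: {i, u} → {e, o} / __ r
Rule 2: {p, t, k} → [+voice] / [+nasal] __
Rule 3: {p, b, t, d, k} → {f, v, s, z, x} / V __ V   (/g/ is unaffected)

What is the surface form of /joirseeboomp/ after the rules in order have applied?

Rule 1 (pre-rhotic lowering): /i/ is a high vowel immediately before /r/, so it lowers to [e]. /joirseeboomp/ → joerseeboomp.
Rule 2 (post-nasal voicing): /p/ is a voiceless stop immediately after the nasal /m/, so it voices to [b]. /joerseeboomp/ → joerseeboomb.
Rule 3 (intervocalic spirantization): /b/ is a stop between vowels /e/ and /o/, so it spirantizes to the fricative [v]. /joerseeboomb/ → joerseevoomb.

joerseevoomb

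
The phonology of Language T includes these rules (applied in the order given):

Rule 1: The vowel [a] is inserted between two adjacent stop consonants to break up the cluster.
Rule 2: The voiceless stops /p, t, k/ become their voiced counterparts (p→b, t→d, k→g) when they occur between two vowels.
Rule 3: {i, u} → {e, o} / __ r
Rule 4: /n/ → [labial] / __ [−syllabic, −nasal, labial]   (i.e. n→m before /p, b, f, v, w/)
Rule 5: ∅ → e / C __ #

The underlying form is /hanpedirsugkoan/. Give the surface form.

hampedersugagoane

Rule 1 (stop-cluster a-epenthesis): /g/ and /k/ form a stop–stop cluster, so [a] is inserted between them. /hanpedirsugkoan/ → hanpedirsugakoan.
Rule 2 (intervocalic voicing): /k/ is a voiceless stop between vowels /a/ and /o/, so it voices to [g]. /hanpedirsugakoan/ → hanpedirsugagoan.
Rule 3 (pre-rhotic lowering): /i/ is a high vowel immediately before /r/, so it lowers to [e]. /hanpedirsugagoan/ → hanpedersugagoan.
Rule 4 (nasal place assimilation): /n/ precedes the labial consonant /p/, so it assimilates in place to [m]. /hanpedersugagoan/ → hampedersugagoan.
Rule 5 (final e-epenthesis): the form ends in the consonant /n/, so [e] is inserted word-finally. /hampedersugagoan/ → hampedersugagoane.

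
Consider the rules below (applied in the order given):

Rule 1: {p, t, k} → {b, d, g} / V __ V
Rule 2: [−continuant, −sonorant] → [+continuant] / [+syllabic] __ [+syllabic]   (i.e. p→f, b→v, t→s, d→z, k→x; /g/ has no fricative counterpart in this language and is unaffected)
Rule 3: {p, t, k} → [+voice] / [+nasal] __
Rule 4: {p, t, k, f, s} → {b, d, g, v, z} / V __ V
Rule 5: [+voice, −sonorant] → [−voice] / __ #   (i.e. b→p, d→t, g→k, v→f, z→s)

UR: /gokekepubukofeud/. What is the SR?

Rule 1 (intervocalic voicing): /k/ is a voiceless stop between vowels /o/ and /e/, so it voices to [g]. /k/ is a voiceless stop between vowels /e/ and /e/, so it voices to [g]. /p/ is a voiceless stop between vowels /e/ and /u/, so it voices to [b]. /k/ is a voiceless stop between vowels /u/ and /o/, so it voices to [g]. /gokekepubukofeud/ → gogegebubugofeud.
Rule 2 (intervocalic spirantization): /b/ is a stop between vowels /e/ and /u/, so it spirantizes to the fricative [v]. /b/ is a stop between vowels /u/ and /u/, so it spirantizes to the fricative [v]. /gogegebubugofeud/ → gogegevuvugofeud.
Rule 3 (post-nasal voicing): no segment meets the environment; /gogegevuvugofeud/ is unchanged.
Rule 4 (intervocalic voicing): /f/ is a voiceless obstruent between vowels /o/ and /e/, so it voices to [v]. /gogegevuvugofeud/ → gogegevuvugoveud.
Rule 5 (final devoicing): /d/ is a voiced obstruent in word-final position, so it devoices to [t]. /gogegevuvugoveud/ → gogegevuvugoveut.

gogegevuvugoveut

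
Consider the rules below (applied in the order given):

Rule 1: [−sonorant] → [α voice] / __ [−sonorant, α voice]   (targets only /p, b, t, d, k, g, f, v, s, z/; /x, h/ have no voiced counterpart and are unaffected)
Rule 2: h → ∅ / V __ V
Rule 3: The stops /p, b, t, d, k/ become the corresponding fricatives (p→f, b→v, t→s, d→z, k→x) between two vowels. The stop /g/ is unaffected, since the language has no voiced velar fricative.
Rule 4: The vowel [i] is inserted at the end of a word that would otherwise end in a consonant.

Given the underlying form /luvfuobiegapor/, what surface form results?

luffuoviegafori

Rule 1 (regressive voicing assimilation): /v/ precedes the voiceless obstruent /f/, so it devoices to [f] by assimilation. /luvfuobiegapor/ → luffuobiegapor.
Rule 2 (intervocalic h-deletion): no segment meets the environment; /luffuobiegapor/ is unchanged.
Rule 3 (intervocalic spirantization): /b/ is a stop between vowels /o/ and /i/, so it spirantizes to the fricative [v]. /p/ is a stop between vowels /a/ and /o/, so it spirantizes to the fricative [f]. /luffuobiegapor/ → luffuoviegafor.
Rule 4 (final i-epenthesis): the form ends in the consonant /r/, so [i] is inserted word-finally. /luffuoviegafor/ → luffuoviegafori.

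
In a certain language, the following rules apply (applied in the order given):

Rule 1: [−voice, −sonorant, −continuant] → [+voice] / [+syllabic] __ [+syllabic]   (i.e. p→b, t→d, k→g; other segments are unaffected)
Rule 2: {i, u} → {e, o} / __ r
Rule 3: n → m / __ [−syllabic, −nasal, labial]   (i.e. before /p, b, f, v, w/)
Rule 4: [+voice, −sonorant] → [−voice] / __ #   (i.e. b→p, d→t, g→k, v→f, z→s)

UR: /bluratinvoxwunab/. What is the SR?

Rule 1 (intervocalic voicing): /t/ is a voiceless stop between vowels /a/ and /i/, so it voices to [d]. /bluratinvoxwunab/ → bluradinvoxwunab.
Rule 2 (pre-rhotic lowering): /u/ is a high vowel immediately before /r/, so it lowers to [o]. /bluradinvoxwunab/ → bloradinvoxwunab.
Rule 3 (nasal place assimilation): /n/ precedes the labial consonant /v/, so it assimilates in place to [m]. /bloradinvoxwunab/ → bloradimvoxwunab.
Rule 4 (final devoicing): /b/ is a voiced obstruent in word-final position, so it devoices to [p]. /bloradimvoxwunab/ → bloradimvoxwunap.

bloradimvoxwunap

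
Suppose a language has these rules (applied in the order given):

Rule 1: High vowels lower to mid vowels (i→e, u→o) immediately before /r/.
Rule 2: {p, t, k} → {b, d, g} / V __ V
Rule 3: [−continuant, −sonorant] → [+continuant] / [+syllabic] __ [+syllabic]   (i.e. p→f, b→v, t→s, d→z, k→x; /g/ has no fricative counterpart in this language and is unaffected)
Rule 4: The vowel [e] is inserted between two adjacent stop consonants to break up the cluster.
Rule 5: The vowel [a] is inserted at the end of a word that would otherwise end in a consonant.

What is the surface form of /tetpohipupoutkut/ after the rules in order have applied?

Rule 1 (pre-rhotic lowering): no segment meets the environment; /tetpohipupoutkut/ is unchanged.
Rule 2 (intervocalic voicing): /p/ is a voiceless stop between vowels /i/ and /u/, so it voices to [b]. /p/ is a voiceless stop between vowels /u/ and /o/, so it voices to [b]. /tetpohipupoutkut/ → tetpohibuboutkut.
Rule 3 (intervocalic spirantization): /b/ is a stop between vowels /i/ and /u/, so it spirantizes to the fricative [v]. /b/ is a stop between vowels /u/ and /o/, so it spirantizes to the fricative [v]. /tetpohibuboutkut/ → tetpohivuvoutkut.
Rule 4 (stop-cluster e-epenthesis): /t/ and /p/ form a stop–stop cluster, so [e] is inserted between them. /t/ and /k/ form a stop–stop cluster, so [e] is inserted between them. /tetpohivuvoutkut/ → tetepohivuvoutekut.
Rule 5 (final a-epenthesis): the form ends in the consonant /t/, so [a] is inserted word-finally. /tetepohivuvoutekut/ → tetepohivuvoutekuta.

tetepohivuvoutekuta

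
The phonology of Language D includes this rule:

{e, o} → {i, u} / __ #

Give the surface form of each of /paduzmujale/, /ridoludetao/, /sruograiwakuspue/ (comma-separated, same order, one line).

paduzmujali, ridoludetau, sruograiwakuspui

/paduzmujale/: /e/ is a mid vowel in word-final position, so it raises to [i]. → [paduzmujali].
/ridoludetao/: /o/ is a mid vowel in word-final position, so it raises to [u]. → [ridoludetau].
/sruograiwakuspue/: /e/ is a mid vowel in word-final position, so it raises to [i]. → [sruograiwakuspui].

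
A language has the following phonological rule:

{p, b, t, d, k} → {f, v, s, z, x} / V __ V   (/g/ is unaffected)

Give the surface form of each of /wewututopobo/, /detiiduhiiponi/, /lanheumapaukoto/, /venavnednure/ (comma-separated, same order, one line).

/wewututopobo/: /t/ is a stop between vowels /u/ and /u/, so it spirantizes to the fricative [s]. /t/ is a stop between vowels /u/ and /o/, so it spirantizes to the fricative [s]. /p/ is a stop between vowels /o/ and /o/, so it spirantizes to the fricative [f]. /b/ is a stop between vowels /o/ and /o/, so it spirantizes to the fricative [v]. → [wewususofovo].
/detiiduhiiponi/: /t/ is a stop between vowels /e/ and /i/, so it spirantizes to the fricative [s]. /d/ is a stop between vowels /i/ and /u/, so it spirantizes to the fricative [z]. /p/ is a stop between vowels /i/ and /o/, so it spirantizes to the fricative [f]. → [desiizuhiifoni].
/lanheumapaukoto/: /p/ is a stop between vowels /a/ and /a/, so it spirantizes to the fricative [f]. /k/ is a stop between vowels /u/ and /o/, so it spirantizes to the fricative [x]. /t/ is a stop between vowels /o/ and /o/, so it spirantizes to the fricative [s]. → [lanheumafauxoso].
/venavnednure/: the rule's environment is not met; surfaces unchanged as [venavnednure].

wewususofovo, desiizuhiifoni, lanheumafauxoso, venavnednure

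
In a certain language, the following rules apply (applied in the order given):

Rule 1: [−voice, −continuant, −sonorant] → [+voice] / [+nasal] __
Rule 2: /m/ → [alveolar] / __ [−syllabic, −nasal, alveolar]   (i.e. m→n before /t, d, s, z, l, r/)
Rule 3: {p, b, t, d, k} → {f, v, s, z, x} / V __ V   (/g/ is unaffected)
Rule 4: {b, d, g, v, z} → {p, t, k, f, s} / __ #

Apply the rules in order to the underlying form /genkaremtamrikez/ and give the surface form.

gengarendanrixes

Rule 1 (post-nasal voicing): /k/ is a voiceless stop immediately after the nasal /n/, so it voices to [g]. /t/ is a voiceless stop immediately after the nasal /m/, so it voices to [d]. /genkaremtamrikez/ → gengaremdamrikez.
Rule 2 (nasal place assimilation): /m/ precedes the alveolar consonant /d/, so it assimilates in place to [n]. /m/ precedes the alveolar consonant /r/, so it assimilates in place to [n]. /gengaremdamrikez/ → gengarendanrikez.
Rule 3 (intervocalic spirantization): /k/ is a stop between vowels /i/ and /e/, so it spirantizes to the fricative [x]. /gengarendanrikez/ → gengarendanrixez.
Rule 4 (final devoicing): /z/ is a voiced obstruent in word-final position, so it devoices to [s]. /gengarendanrixez/ → gengarendanrixes.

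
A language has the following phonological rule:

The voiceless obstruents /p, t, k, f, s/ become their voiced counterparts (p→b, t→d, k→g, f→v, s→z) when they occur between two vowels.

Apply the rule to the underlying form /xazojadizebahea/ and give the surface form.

No segment of /xazojadizebahea/ meets the structural description of the rule, so the form surfaces unchanged.

xazojadizebahea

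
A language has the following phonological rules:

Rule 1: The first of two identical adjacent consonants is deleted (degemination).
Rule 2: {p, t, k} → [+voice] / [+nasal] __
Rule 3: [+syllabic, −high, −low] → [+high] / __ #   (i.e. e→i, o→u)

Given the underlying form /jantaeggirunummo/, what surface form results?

jandaegirunumu

Rule 1 (degemination): /gg/ is a geminate; the first /g/ deletes. /mm/ is a geminate; the first /m/ deletes. /jantaeggirunummo/ → jantaegirunumo.
Rule 2 (post-nasal voicing): /t/ is a voiceless stop immediately after the nasal /n/, so it voices to [d]. /jantaegirunumo/ → jandaegirunumo.
Rule 3 (final vowel raising): /o/ is a mid vowel in word-final position, so it raises to [u]. /jandaegirunumo/ → jandaegirunumu.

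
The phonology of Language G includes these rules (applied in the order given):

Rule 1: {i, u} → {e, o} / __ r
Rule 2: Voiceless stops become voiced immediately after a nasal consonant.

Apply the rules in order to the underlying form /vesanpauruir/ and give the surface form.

vesanbaoruer

Rule 1 (pre-rhotic lowering): /u/ is a high vowel immediately before /r/, so it lowers to [o]. /i/ is a high vowel immediately before /r/, so it lowers to [e]. /vesanpauruir/ → vesanpaoruer.
Rule 2 (post-nasal voicing): /p/ is a voiceless stop immediately after the nasal /n/, so it voices to [b]. /vesanpaoruer/ → vesanbaoruer.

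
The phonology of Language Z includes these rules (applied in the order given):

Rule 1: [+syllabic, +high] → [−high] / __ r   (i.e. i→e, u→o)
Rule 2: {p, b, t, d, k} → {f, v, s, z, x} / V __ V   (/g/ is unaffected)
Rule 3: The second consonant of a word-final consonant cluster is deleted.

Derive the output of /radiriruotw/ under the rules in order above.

Rule 1 (pre-rhotic lowering): /i/ is a high vowel immediately before /r/, so it lowers to [e]. /i/ is a high vowel immediately before /r/, so it lowers to [e]. /radiriruotw/ → radereruotw.
Rule 2 (intervocalic spirantization): /d/ is a stop between vowels /a/ and /e/, so it spirantizes to the fricative [z]. /radereruotw/ → razereruotw.
Rule 3 (final cluster simplification): /w/ is the second consonant of a word-final cluster /tw/, so it deletes. /razereruotw/ → razereruot.

razereruot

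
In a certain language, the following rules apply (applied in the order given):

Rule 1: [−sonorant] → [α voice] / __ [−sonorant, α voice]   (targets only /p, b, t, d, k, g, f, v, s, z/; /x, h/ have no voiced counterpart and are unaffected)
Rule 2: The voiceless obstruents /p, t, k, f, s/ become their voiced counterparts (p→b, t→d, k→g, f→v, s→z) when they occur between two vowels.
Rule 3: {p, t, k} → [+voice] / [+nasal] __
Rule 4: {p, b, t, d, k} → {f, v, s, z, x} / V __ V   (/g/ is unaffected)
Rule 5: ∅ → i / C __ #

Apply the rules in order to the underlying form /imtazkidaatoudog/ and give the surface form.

Rule 1 (regressive voicing assimilation): /z/ precedes the voiceless obstruent /k/, so it devoices to [s] by assimilation. /imtazkidaatoudog/ → imtaskidaatoudog.
Rule 2 (intervocalic voicing): /t/ is a voiceless obstruent between vowels /a/ and /o/, so it voices to [d]. /imtaskidaatoudog/ → imtaskidaadoudog.
Rule 3 (post-nasal voicing): /t/ is a voiceless stop immediately after the nasal /m/, so it voices to [d]. /imtaskidaadoudog/ → imdaskidaadoudog.
Rule 4 (intervocalic spirantization): /d/ is a stop between vowels /i/ and /a/, so it spirantizes to the fricative [z]. /d/ is a stop between vowels /a/ and /o/, so it spirantizes to the fricative [z]. /d/ is a stop between vowels /u/ and /o/, so it spirantizes to the fricative [z]. /imdaskidaadoudog/ → imdaskizaazouzog.
Rule 5 (final i-epenthesis): the form ends in the consonant /g/, so [i] is inserted word-finally. /imdaskizaazouzog/ → imdaskizaazouzogi.

imdaskizaazouzogi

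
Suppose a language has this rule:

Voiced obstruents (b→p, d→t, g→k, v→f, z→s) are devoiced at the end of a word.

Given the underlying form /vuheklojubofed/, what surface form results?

vuheklojubofet

/d/ is a voiced obstruent in word-final position, so it devoices to [t].
Surface form: [vuheklojubofet].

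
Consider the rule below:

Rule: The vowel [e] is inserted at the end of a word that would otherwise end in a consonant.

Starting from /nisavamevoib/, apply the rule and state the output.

nisavamevoibe

the form ends in the consonant /b/, so [e] is inserted word-finally.
Surface form: [nisavamevoibe].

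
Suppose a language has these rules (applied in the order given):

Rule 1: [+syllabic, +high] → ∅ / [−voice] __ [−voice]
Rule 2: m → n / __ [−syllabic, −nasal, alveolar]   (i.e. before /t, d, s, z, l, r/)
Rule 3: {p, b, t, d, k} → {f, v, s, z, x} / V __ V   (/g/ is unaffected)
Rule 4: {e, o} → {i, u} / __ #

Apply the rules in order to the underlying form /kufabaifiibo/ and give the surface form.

kfavaifiivu

Rule 1 (high vowel syncope): /u/ is a high vowel flanked by voiceless consonants /k/ and /f/, so it deletes. /kufabaifiibo/ → kfabaifiibo.
Rule 2 (nasal place assimilation): no segment meets the environment; /kfabaifiibo/ is unchanged.
Rule 3 (intervocalic spirantization): /b/ is a stop between vowels /a/ and /a/, so it spirantizes to the fricative [v]. /b/ is a stop between vowels /i/ and /o/, so it spirantizes to the fricative [v]. /kfabaifiibo/ → kfavaifiivo.
Rule 4 (final vowel raising): /o/ is a mid vowel in word-final position, so it raises to [u]. /kfavaifiivo/ → kfavaifiivu.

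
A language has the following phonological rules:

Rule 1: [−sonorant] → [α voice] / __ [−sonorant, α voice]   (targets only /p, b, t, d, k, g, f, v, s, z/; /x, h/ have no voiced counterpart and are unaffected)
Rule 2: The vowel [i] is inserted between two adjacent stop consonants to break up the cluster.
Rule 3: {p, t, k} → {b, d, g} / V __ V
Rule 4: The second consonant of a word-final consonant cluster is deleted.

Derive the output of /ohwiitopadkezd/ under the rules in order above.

ohwiidobadigez

Rule 1 (regressive voicing assimilation): /d/ precedes the voiceless obstruent /k/, so it devoices to [t] by assimilation. /ohwiitopadkezd/ → ohwiitopatkezd.
Rule 2 (stop-cluster i-epenthesis): /t/ and /k/ form a stop–stop cluster, so [i] is inserted between them. /ohwiitopatkezd/ → ohwiitopatikezd.
Rule 3 (intervocalic voicing): /t/ is a voiceless stop between vowels /i/ and /o/, so it voices to [d]. /p/ is a voiceless stop between vowels /o/ and /a/, so it voices to [b]. /t/ is a voiceless stop between vowels /a/ and /i/, so it voices to [d]. /k/ is a voiceless stop between vowels /i/ and /e/, so it voices to [g]. /ohwiitopatikezd/ → ohwiidobadigezd.
Rule 4 (final cluster simplification): /d/ is the second consonant of a word-final cluster /zd/, so it deletes. /ohwiidobadigezd/ → ohwiidobadigez.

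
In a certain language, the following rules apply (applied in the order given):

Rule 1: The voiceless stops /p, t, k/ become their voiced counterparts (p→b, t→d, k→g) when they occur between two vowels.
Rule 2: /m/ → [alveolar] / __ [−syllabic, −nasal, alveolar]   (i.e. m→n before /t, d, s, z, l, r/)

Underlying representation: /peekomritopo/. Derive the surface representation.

Rule 1 (intervocalic voicing): /k/ is a voiceless stop between vowels /e/ and /o/, so it voices to [g]. /t/ is a voiceless stop between vowels /i/ and /o/, so it voices to [d]. /p/ is a voiceless stop between vowels /o/ and /o/, so it voices to [b]. /peekomritopo/ → peegomridobo.
Rule 2 (nasal place assimilation): /m/ precedes the alveolar consonant /r/, so it assimilates in place to [n]. /peegomridobo/ → peegonridobo.

peegonridobo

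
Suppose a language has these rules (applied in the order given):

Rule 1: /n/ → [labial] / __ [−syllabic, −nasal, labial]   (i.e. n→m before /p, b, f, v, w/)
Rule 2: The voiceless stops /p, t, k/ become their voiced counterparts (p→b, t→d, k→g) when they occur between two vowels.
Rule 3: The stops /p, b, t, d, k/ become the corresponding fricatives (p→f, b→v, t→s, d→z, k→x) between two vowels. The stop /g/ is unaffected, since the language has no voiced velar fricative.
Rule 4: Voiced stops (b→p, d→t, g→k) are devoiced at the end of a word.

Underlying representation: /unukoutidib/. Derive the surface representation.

Rule 1 (nasal place assimilation): no segment meets the environment; /unukoutidib/ is unchanged.
Rule 2 (intervocalic voicing): /k/ is a voiceless stop between vowels /u/ and /o/, so it voices to [g]. /t/ is a voiceless stop between vowels /u/ and /i/, so it voices to [d]. /unukoutidib/ → unugoudidib.
Rule 3 (intervocalic spirantization): /d/ is a stop between vowels /u/ and /i/, so it spirantizes to the fricative [z]. /d/ is a stop between vowels /i/ and /i/, so it spirantizes to the fricative [z]. /unugoudidib/ → unugouzizib.
Rule 4 (final devoicing): /b/ is a voiced stop in word-final position, so it devoices to [p]. /unugouzizib/ → unugouzizip.

unugouzizip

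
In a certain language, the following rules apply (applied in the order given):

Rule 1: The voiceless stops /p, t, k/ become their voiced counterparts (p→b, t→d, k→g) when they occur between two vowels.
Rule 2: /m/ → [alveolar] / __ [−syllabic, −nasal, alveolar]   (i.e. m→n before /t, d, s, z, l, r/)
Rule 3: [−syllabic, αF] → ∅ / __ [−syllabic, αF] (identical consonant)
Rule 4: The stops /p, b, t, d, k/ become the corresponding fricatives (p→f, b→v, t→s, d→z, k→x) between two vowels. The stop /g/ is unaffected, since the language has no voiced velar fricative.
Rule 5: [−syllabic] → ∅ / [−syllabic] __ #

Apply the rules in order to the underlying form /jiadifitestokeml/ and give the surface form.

jiazifizestogen

Rule 1 (intervocalic voicing): /t/ is a voiceless stop between vowels /i/ and /e/, so it voices to [d]. /k/ is a voiceless stop between vowels /o/ and /e/, so it voices to [g]. /jiadifitestokeml/ → jiadifidestogeml.
Rule 2 (nasal place assimilation): /m/ precedes the alveolar consonant /l/, so it assimilates in place to [n]. /jiadifidestogeml/ → jiadifidestogenl.
Rule 3 (degemination): no segment meets the environment; /jiadifidestogenl/ is unchanged.
Rule 4 (intervocalic spirantization): /d/ is a stop between vowels /a/ and /i/, so it spirantizes to the fricative [z]. /d/ is a stop between vowels /i/ and /e/, so it spirantizes to the fricative [z]. /jiadifidestogenl/ → jiazifizestogenl.
Rule 5 (final cluster simplification): /l/ is the second consonant of a word-final cluster /nl/, so it deletes. /jiazifizestogenl/ → jiazifizestogen.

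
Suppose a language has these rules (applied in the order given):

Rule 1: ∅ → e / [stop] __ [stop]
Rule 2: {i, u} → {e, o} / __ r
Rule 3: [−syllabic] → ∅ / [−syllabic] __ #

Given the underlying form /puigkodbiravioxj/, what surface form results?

Rule 1 (stop-cluster e-epenthesis): /g/ and /k/ form a stop–stop cluster, so [e] is inserted between them. /d/ and /b/ form a stop–stop cluster, so [e] is inserted between them. /puigkodbiravioxj/ → puigekodebiravioxj.
Rule 2 (pre-rhotic lowering): /i/ is a high vowel immediately before /r/, so it lowers to [e]. /puigekodebiravioxj/ → puigekodeberavioxj.
Rule 3 (final cluster simplification): /j/ is the second consonant of a word-final cluster /xj/, so it deletes. /puigekodeberavioxj/ → puigekodeberaviox.

puigekodeberaviox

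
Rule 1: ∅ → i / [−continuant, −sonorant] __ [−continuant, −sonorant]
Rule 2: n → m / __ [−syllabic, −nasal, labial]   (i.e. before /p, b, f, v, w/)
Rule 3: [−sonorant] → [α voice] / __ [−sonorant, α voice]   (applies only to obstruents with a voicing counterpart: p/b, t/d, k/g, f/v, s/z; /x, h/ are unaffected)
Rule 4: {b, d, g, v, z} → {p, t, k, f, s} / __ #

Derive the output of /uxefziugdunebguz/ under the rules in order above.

Rule 1 (stop-cluster i-epenthesis): /g/ and /d/ form a stop–stop cluster, so [i] is inserted between them. /b/ and /g/ form a stop–stop cluster, so [i] is inserted between them. /uxefziugdunebguz/ → uxefziugidunebiguz.
Rule 2 (nasal place assimilation): no segment meets the environment; /uxefziugidunebiguz/ is unchanged.
Rule 3 (regressive voicing assimilation): /f/ precedes the voiced obstruent /z/, so it voices to [v] by assimilation. /uxefziugidunebiguz/ → uxevziugidunebiguz.
Rule 4 (final devoicing): /z/ is a voiced obstruent in word-final position, so it devoices to [s]. /uxevziugidunebiguz/ → uxevziugidunebigus.

uxevziugidunebigus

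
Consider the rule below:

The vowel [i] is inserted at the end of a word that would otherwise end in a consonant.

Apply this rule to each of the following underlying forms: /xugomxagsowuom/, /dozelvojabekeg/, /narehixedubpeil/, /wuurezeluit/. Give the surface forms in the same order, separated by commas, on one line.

/xugomxagsowuom/: the form ends in the consonant /m/, so [i] is inserted word-finally. → [xugomxagsowuomi].
/dozelvojabekeg/: the form ends in the consonant /g/, so [i] is inserted word-finally. → [dozelvojabekegi].
/narehixedubpeil/: the form ends in the consonant /l/, so [i] is inserted word-finally. → [narehixedubpeili].
/wuurezeluit/: the form ends in the consonant /t/, so [i] is inserted word-finally. → [wuurezeluiti].

xugomxagsowuomi, dozelvojabekegi, narehixedubpeili, wuurezeluiti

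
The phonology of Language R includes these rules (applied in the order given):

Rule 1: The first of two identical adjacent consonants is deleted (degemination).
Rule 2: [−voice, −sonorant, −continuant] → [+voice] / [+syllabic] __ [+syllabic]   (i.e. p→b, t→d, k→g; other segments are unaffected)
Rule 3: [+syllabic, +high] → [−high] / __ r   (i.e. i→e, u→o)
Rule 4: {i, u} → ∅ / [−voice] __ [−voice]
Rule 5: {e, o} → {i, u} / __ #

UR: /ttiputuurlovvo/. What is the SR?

tibuduorlovu

Rule 1 (degemination): /tt/ is a geminate; the first /t/ deletes. /vv/ is a geminate; the first /v/ deletes. /ttiputuurlovvo/ → tiputuurlovo.
Rule 2 (intervocalic voicing): /p/ is a voiceless stop between vowels /i/ and /u/, so it voices to [b]. /t/ is a voiceless stop between vowels /u/ and /u/, so it voices to [d]. /tiputuurlovo/ → tibuduurlovo.
Rule 3 (pre-rhotic lowering): /u/ is a high vowel immediately before /r/, so it lowers to [o]. /tibuduurlovo/ → tibuduorlovo.
Rule 4 (high vowel syncope): no segment meets the environment; /tibuduorlovo/ is unchanged.
Rule 5 (final vowel raising): /o/ is a mid vowel in word-final position, so it raises to [u]. /tibuduorlovo/ → tibuduorlovu.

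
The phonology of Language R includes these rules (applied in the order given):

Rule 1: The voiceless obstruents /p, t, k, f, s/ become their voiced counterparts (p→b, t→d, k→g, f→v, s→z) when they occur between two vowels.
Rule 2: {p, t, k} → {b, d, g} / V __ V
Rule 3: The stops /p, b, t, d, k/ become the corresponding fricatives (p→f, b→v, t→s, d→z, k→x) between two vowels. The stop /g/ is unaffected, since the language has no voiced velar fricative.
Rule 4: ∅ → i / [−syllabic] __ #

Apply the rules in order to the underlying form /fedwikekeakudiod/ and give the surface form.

Rule 1 (intervocalic voicing): /k/ is a voiceless obstruent between vowels /i/ and /e/, so it voices to [g]. /k/ is a voiceless obstruent between vowels /e/ and /e/, so it voices to [g]. /k/ is a voiceless obstruent between vowels /a/ and /u/, so it voices to [g]. /fedwikekeakudiod/ → fedwigegeagudiod.
Rule 2 (intervocalic voicing): no segment meets the environment; /fedwigegeagudiod/ is unchanged.
Rule 3 (intervocalic spirantization): /d/ is a stop between vowels /u/ and /i/, so it spirantizes to the fricative [z]. /fedwigegeagudiod/ → fedwigegeaguziod.
Rule 4 (final i-epenthesis): the form ends in the consonant /d/, so [i] is inserted word-finally. /fedwigegeaguziod/ → fedwigegeaguziodi.

fedwigegeaguziodi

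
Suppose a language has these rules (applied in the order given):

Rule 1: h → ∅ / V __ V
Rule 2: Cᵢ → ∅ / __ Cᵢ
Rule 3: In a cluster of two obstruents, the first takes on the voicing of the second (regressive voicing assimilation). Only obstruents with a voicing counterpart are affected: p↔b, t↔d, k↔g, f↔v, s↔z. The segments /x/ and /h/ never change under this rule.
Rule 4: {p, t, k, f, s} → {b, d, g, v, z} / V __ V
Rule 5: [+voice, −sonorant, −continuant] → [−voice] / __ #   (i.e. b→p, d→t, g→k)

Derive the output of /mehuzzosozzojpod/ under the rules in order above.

Rule 1 (intervocalic h-deletion): /h/ occurs between vowels /e/ and /u/, so it deletes. /mehuzzosozzojpod/ → meuzzosozzojpod.
Rule 2 (degemination): /zz/ is a geminate; the first /z/ deletes. /zz/ is a geminate; the first /z/ deletes. /meuzzosozzojpod/ → meuzosozojpod.
Rule 3 (regressive voicing assimilation): no segment meets the environment; /meuzosozojpod/ is unchanged.
Rule 4 (intervocalic voicing): /s/ is a voiceless obstruent between vowels /o/ and /o/, so it voices to [z]. /meuzosozojpod/ → meuzozozojpod.
Rule 5 (final devoicing): /d/ is a voiced stop in word-final position, so it devoices to [t]. /meuzozozojpod/ → meuzozozojpot.

meuzozozojpot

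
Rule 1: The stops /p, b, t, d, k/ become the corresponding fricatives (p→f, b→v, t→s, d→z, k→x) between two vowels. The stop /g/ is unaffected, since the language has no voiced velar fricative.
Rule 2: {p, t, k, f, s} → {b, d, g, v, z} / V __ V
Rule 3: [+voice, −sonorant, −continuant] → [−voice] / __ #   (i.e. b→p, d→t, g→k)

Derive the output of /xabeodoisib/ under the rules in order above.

Rule 1 (intervocalic spirantization): /b/ is a stop between vowels /a/ and /e/, so it spirantizes to the fricative [v]. /d/ is a stop between vowels /o/ and /o/, so it spirantizes to the fricative [z]. /xabeodoisib/ → xaveozoisib.
Rule 2 (intervocalic voicing): /s/ is a voiceless obstruent between vowels /i/ and /i/, so it voices to [z]. /xaveozoisib/ → xaveozoizib.
Rule 3 (final devoicing): /b/ is a voiced stop in word-final position, so it devoices to [p]. /xaveozoizib/ → xaveozoizip.

xaveozoizip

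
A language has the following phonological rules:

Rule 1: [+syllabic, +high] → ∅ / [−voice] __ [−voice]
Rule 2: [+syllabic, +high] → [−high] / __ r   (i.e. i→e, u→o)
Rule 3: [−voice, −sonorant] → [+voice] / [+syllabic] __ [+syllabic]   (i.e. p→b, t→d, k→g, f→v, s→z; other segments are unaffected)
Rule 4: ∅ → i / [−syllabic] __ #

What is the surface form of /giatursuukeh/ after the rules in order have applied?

giadorsuugehi

Rule 1 (high vowel syncope): no segment meets the environment; /giatursuukeh/ is unchanged.
Rule 2 (pre-rhotic lowering): /u/ is a high vowel immediately before /r/, so it lowers to [o]. /giatursuukeh/ → giatorsuukeh.
Rule 3 (intervocalic voicing): /t/ is a voiceless obstruent between vowels /a/ and /o/, so it voices to [d]. /k/ is a voiceless obstruent between vowels /u/ and /e/, so it voices to [g]. /giatorsuukeh/ → giadorsuugeh.
Rule 4 (final i-epenthesis): the form ends in the consonant /h/, so [i] is inserted word-finally. /giadorsuugeh/ → giadorsuugehi.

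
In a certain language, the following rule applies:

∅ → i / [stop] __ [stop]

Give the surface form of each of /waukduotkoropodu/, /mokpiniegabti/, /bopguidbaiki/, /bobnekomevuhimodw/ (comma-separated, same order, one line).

waukiduotikoropodu, mokipiniegabiti, bopiguidibaiki, bobnekomevuhimodw

/waukduotkoropodu/: /k/ and /d/ form a stop–stop cluster, so [i] is inserted between them. /t/ and /k/ form a stop–stop cluster, so [i] is inserted between them. → [waukiduotikoropodu].
/mokpiniegabti/: /k/ and /p/ form a stop–stop cluster, so [i] is inserted between them. /b/ and /t/ form a stop–stop cluster, so [i] is inserted between them. → [mokipiniegabiti].
/bopguidbaiki/: /p/ and /g/ form a stop–stop cluster, so [i] is inserted between them. /d/ and /b/ form a stop–stop cluster, so [i] is inserted between them. → [bopiguidibaiki].
/bobnekomevuhimodw/: the rule's environment is not met; surfaces unchanged as [bobnekomevuhimodw].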